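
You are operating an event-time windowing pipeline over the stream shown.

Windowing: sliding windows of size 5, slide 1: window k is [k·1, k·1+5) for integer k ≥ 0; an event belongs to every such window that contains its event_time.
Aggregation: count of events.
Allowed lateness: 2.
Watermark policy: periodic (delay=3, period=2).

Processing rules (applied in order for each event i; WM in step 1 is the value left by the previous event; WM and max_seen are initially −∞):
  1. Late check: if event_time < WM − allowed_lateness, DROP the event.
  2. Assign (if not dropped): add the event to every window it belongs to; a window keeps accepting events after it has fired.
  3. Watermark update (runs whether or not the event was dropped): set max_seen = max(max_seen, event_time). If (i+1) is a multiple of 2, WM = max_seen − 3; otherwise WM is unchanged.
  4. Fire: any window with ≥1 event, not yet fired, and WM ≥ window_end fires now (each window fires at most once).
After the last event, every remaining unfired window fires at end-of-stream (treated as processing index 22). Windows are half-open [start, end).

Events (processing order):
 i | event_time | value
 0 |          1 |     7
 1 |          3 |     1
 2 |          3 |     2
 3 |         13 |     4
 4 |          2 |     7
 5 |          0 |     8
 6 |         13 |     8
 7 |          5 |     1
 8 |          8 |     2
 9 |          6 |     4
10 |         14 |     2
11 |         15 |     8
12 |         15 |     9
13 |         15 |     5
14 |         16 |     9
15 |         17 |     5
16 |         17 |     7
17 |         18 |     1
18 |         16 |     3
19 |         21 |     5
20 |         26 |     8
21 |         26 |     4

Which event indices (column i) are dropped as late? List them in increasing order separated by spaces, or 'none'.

4 5 7 9

i=0 t=1 v=7: → [1,6),[0,5); WM=−∞
i=1 t=3 v=1: → [3,8),[2,7),[1,6),[0,5); WM=0
i=2 t=3 v=2: → [3,8),[2,7),[1,6),[0,5); WM=0
i=3 t=13 v=4: → [13,18),[12,17),[11,16),[10,15),[9,14); WM=10; [0,5) fires=3 [1,6) fires=3 [2,7) fires=2 [3,8) fires=2
i=4 t=2 v=7: DROP (t<10-2); WM=10
i=5 t=0 v=8: DROP (t<10-2); WM=10
i=6 t=13 v=8: → [13,18),[12,17),[11,16),[10,15),[9,14); WM=10
i=7 t=5 v=1: DROP (t<10-2); WM=10
i=8 t=8 v=2: → [8,13),[7,12),[6,11),[5,10),[4,9); WM=10; [4,9) fires=1 [5,10) fires=1
i=9 t=6 v=4: DROP (t<10-2); WM=10
i=10 t=14 v=2: → [14,19),[13,18),[12,17),[11,16),[10,15); WM=10
i=11 t=15 v=8: → [15,20),[14,19),[13,18),[12,17),[11,16); WM=12; [6,11) fires=1 [7,12) fires=1
i=12 t=15 v=9: → [15,20),[14,19),[13,18),[12,17),[11,16); WM=12
i=13 t=15 v=5: → [15,20),[14,19),[13,18),[12,17),[11,16); WM=12
i=14 t=16 v=9: → [16,21),[15,20),[14,19),[13,18),[12,17); WM=12
i=15 t=17 v=5: → [17,22),[16,21),[15,20),[14,19),[13,18); WM=14; [8,13) fires=1 [9,14) fires=2
i=16 t=17 v=7: → [17,22),[16,21),[15,20),[14,19),[13,18); WM=14
i=17 t=18 v=1: → [18,23),[17,22),[16,21),[15,20),[14,19); WM=15; [10,15) fires=3
i=18 t=16 v=3: → [16,21),[15,20),[14,19),[13,18),[12,17); WM=15
i=19 t=21 v=5: → [21,26),[20,25),[19,24),[18,23),[17,22); WM=18; [11,16) fires=6 [12,17) fires=8 [13,18) fires=10
i=20 t=26 v=8: → [26,31),[25,30),[24,29),[23,28),[22,27); WM=18
i=21 t=26 v=4: → [26,31),[25,30),[24,29),[23,28),[22,27); WM=23; [14,19) fires=9 [15,20) fires=8 [16,21) fires=5 [17,22) fires=4 [18,23) fires=2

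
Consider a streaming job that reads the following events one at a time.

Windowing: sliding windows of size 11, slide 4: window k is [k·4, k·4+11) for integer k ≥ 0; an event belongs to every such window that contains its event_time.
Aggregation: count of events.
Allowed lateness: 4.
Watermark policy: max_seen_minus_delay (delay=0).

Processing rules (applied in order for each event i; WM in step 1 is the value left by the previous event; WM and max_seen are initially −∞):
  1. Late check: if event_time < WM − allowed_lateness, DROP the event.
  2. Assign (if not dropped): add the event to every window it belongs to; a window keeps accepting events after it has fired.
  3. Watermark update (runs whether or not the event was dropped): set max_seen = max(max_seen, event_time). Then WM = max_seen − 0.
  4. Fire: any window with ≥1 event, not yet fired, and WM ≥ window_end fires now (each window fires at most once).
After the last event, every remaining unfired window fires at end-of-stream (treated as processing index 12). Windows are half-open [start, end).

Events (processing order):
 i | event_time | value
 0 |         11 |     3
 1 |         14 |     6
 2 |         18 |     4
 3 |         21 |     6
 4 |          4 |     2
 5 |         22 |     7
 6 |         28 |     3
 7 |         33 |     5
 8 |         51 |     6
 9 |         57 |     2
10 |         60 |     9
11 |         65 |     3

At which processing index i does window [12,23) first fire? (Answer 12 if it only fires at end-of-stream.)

i=0 t=11 v=3: → [8,19),[4,15); WM=11
i=1 t=14 v=6: → [12,23),[8,19),[4,15); WM=14
i=2 t=18 v=4: → [16,27),[12,23),[8,19); WM=18; [4,15) fires=2
i=3 t=21 v=6: → [20,31),[16,27),[12,23); WM=21; [8,19) fires=3
i=4 t=4 v=2: DROP (t<21-4); WM=21
i=5 t=22 v=7: → [20,31),[16,27),[12,23); WM=22
i=6 t=28 v=3: → [28,39),[24,35),[20,31); WM=28; [12,23) fires=4 [16,27) fires=3
i=7 t=33 v=5: → [32,43),[28,39),[24,35); WM=33; [20,31) fires=3
i=8 t=51 v=6: → [48,59),[44,55); WM=51; [24,35) fires=2 [28,39) fires=2 [32,43) fires=1
i=9 t=57 v=2: → [56,67),[52,63),[48,59); WM=57; [44,55) fires=1
i=10 t=60 v=9: → [60,71),[56,67),[52,63); WM=60; [48,59) fires=2
i=11 t=65 v=3: → [64,75),[60,71),[56,67); WM=65; [52,63) fires=2

6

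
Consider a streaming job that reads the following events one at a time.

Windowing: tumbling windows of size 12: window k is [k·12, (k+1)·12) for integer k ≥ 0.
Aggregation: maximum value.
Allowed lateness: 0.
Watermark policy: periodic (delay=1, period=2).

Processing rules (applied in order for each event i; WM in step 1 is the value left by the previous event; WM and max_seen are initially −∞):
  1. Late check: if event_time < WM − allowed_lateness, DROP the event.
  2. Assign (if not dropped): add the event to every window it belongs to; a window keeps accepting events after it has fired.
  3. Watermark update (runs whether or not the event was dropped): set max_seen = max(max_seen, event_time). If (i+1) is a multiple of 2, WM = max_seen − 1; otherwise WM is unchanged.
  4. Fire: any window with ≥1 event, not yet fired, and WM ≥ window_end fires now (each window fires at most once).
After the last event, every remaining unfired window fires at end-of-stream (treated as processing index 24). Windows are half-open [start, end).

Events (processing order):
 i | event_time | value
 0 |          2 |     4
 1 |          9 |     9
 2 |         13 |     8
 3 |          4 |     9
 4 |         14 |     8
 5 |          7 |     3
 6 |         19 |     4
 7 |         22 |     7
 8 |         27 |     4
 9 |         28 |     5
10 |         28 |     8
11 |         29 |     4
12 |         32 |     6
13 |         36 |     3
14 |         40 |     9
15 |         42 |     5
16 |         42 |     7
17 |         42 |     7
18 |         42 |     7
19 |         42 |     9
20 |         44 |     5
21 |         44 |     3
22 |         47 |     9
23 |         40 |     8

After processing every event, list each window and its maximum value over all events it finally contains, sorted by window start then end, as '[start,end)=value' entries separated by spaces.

[0,12)=9 [12,24)=8 [24,36)=8 [36,48)=9

i=0 t=2 v=4: → [0,12); WM=−∞
i=1 t=9 v=9: → [0,12); WM=8
i=2 t=13 v=8: → [12,24); WM=8
i=3 t=4 v=9: DROP (t<8-0); WM=12; [0,12) fires=9
i=4 t=14 v=8: → [12,24); WM=12
i=5 t=7 v=3: DROP (t<12-0); WM=13
i=6 t=19 v=4: → [12,24); WM=13
i=7 t=22 v=7: → [12,24); WM=21
i=8 t=27 v=4: → [24,36); WM=21
i=9 t=28 v=5: → [24,36); WM=27; [12,24) fires=8
i=10 t=28 v=8: → [24,36); WM=27
i=11 t=29 v=4: → [24,36); WM=28
i=12 t=32 v=6: → [24,36); WM=28
i=13 t=36 v=3: → [36,48); WM=35
i=14 t=40 v=9: → [36,48); WM=35
i=15 t=42 v=5: → [36,48); WM=41; [24,36) fires=8
i=16 t=42 v=7: → [36,48); WM=41
i=17 t=42 v=7: → [36,48); WM=41
i=18 t=42 v=7: → [36,48); WM=41
i=19 t=42 v=9: → [36,48); WM=41
i=20 t=44 v=5: → [36,48); WM=41
i=21 t=44 v=3: → [36,48); WM=43
i=22 t=47 v=9: → [36,48); WM=43
i=23 t=40 v=8: DROP (t<43-0); WM=46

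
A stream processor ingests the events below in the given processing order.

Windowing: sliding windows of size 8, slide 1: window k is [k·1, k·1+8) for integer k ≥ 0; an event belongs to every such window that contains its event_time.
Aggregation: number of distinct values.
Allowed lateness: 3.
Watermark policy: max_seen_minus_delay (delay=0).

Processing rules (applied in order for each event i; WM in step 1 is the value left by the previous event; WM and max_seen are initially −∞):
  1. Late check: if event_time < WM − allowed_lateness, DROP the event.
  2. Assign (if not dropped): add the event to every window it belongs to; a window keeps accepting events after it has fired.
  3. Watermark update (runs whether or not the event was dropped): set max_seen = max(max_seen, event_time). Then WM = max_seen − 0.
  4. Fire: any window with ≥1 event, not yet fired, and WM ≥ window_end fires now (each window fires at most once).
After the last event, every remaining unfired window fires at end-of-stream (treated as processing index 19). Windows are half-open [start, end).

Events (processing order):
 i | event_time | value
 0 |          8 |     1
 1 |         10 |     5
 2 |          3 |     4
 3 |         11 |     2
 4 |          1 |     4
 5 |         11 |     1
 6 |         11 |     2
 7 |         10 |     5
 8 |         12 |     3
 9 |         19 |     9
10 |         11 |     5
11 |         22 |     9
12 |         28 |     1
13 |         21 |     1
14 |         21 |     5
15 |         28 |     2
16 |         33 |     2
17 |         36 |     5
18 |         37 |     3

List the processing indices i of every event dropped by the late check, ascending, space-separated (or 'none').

2 4 10 13 14

i=0 t=8 v=1: → [8,16),[7,15),[6,14),[5,13),[4,12),[3,11),[2,10),[1,9); WM=8
i=1 t=10 v=5: → [10,18),[9,17),[8,16),[7,15),[6,14),[5,13),[4,12),[3,11); WM=10; [1,9) fires=1 [2,10) fires=1
i=2 t=3 v=4: DROP (t<10-3); WM=10
i=3 t=11 v=2: → [11,19),[10,18),[9,17),[8,16),[7,15),[6,14),[5,13),[4,12); WM=11; [3,11) fires=2
i=4 t=1 v=4: DROP (t<11-3); WM=11
i=5 t=11 v=1: → [11,19),[10,18),[9,17),[8,16),[7,15),[6,14),[5,13),[4,12); WM=11
i=6 t=11 v=2: → [11,19),[10,18),[9,17),[8,16),[7,15),[6,14),[5,13),[4,12); WM=11
i=7 t=10 v=5: → [10,18),[9,17),[8,16),[7,15),[6,14),[5,13),[4,12),[3,11); WM=11
i=8 t=12 v=3: → [12,20),[11,19),[10,18),[9,17),[8,16),[7,15),[6,14),[5,13); WM=12; [4,12) fires=3
i=9 t=19 v=9: → [19,27),[18,26),[17,25),[16,24),[15,23),[14,22),[13,21),[12,20); WM=19; [5,13) fires=4 [6,14) fires=4 [7,15) fires=4 [8,16) fires=4 [9,17) fires=4 [10,18) fires=4 [11,19) fires=3
i=10 t=11 v=5: DROP (t<19-3); WM=19
i=11 t=22 v=9: → [22,30),[21,29),[20,28),[19,27),[18,26),[17,25),[16,24),[15,23); WM=22; [12,20) fires=2 [13,21) fires=1 [14,22) fires=1
i=12 t=28 v=1: → [28,36),[27,35),[26,34),[25,33),[24,32),[23,31),[22,30),[21,29); WM=28; [15,23) fires=1 [16,24) fires=1 [17,25) fires=1 [18,26) fires=1 [19,27) fires=1 [20,28) fires=1
i=13 t=21 v=1: DROP (t<28-3); WM=28
i=14 t=21 v=5: DROP (t<28-3); WM=28
i=15 t=28 v=2: → [28,36),[27,35),[26,34),[25,33),[24,32),[23,31),[22,30),[21,29); WM=28
i=16 t=33 v=2: → [33,41),[32,40),[31,39),[30,38),[29,37),[28,36),[27,35),[26,34); WM=33; [21,29) fires=3 [22,30) fires=3 [23,31) fires=2 [24,32) fires=2 [25,33) fires=2
i=17 t=36 v=5: → [36,44),[35,43),[34,42),[33,41),[32,40),[31,39),[30,38),[29,37); WM=36; [26,34) fires=2 [27,35) fires=2 [28,36) fires=2
i=18 t=37 v=3: → [37,45),[36,44),[35,43),[34,42),[33,41),[32,40),[31,39),[30,38); WM=37; [29,37) fires=2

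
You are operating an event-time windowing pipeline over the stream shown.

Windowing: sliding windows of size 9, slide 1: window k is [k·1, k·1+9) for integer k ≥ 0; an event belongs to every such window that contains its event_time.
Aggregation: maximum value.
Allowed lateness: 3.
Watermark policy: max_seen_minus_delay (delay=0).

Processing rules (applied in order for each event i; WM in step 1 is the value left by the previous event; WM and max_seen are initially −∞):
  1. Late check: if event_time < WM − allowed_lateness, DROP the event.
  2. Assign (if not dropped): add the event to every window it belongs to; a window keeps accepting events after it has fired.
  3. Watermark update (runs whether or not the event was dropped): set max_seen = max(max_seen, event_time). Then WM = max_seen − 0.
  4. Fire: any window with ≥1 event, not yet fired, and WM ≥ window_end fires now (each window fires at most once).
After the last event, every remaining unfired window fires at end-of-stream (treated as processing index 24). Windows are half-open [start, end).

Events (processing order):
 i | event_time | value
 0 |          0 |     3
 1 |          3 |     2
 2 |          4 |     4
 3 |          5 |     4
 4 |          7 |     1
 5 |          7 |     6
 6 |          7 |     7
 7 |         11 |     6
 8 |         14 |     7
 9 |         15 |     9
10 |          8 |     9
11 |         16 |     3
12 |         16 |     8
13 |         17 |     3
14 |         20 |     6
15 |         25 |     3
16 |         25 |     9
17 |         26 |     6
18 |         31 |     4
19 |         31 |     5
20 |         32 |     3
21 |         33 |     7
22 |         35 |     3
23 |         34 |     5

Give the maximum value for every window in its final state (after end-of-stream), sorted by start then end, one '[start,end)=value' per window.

i=0 t=0 v=3: → [0,9); WM=0
i=1 t=3 v=2: → [3,12),[2,11),[1,10),[0,9); WM=3
i=2 t=4 v=4: → [4,13),[3,12),[2,11),[1,10),[0,9); WM=4
i=3 t=5 v=4: → [5,14),[4,13),[3,12),[2,11),[1,10),[0,9); WM=5
i=4 t=7 v=1: → [7,16),[6,15),[5,14),[4,13),[3,12),[2,11),[1,10),[0,9); WM=7
i=5 t=7 v=6: → [7,16),[6,15),[5,14),[4,13),[3,12),[2,11),[1,10),[0,9); WM=7
i=6 t=7 v=7: → [7,16),[6,15),[5,14),[4,13),[3,12),[2,11),[1,10),[0,9); WM=7
i=7 t=11 v=6: → [11,20),[10,19),[9,18),[8,17),[7,16),[6,15),[5,14),[4,13),[3,12); WM=11; [0,9) fires=7 [1,10) fires=7 [2,11) fires=7
i=8 t=14 v=7: → [14,23),[13,22),[12,21),[11,20),[10,19),[9,18),[8,17),[7,16),[6,15); WM=14; [3,12) fires=7 [4,13) fires=7 [5,14) fires=7
i=9 t=15 v=9: → [15,24),[14,23),[13,22),[12,21),[11,20),[10,19),[9,18),[8,17),[7,16); WM=15; [6,15) fires=7
i=10 t=8 v=9: DROP (t<15-3); WM=15
i=11 t=16 v=3: → [16,25),[15,24),[14,23),[13,22),[12,21),[11,20),[10,19),[9,18),[8,17); WM=16; [7,16) fires=9
i=12 t=16 v=8: → [16,25),[15,24),[14,23),[13,22),[12,21),[11,20),[10,19),[9,18),[8,17); WM=16
i=13 t=17 v=3: → [17,26),[16,25),[15,24),[14,23),[13,22),[12,21),[11,20),[10,19),[9,18); WM=17; [8,17) fires=9
i=14 t=20 v=6: → [20,29),[19,28),[18,27),[17,26),[16,25),[15,24),[14,23),[13,22),[12,21); WM=20; [9,18) fires=9 [10,19) fires=9 [11,20) fires=9
i=15 t=25 v=3: → [25,34),[24,33),[23,32),[22,31),[21,30),[20,29),[19,28),[18,27),[17,26); WM=25; [12,21) fires=9 [13,22) fires=9 [14,23) fires=9 [15,24) fires=9 [16,25) fires=8
i=16 t=25 v=9: → [25,34),[24,33),[23,32),[22,31),[21,30),[20,29),[19,28),[18,27),[17,26); WM=25
i=17 t=26 v=6: → [26,35),[25,34),[24,33),[23,32),[22,31),[21,30),[20,29),[19,28),[18,27); WM=26; [17,26) fires=9
i=18 t=31 v=4: → [31,40),[30,39),[29,38),[28,37),[27,36),[26,35),[25,34),[24,33),[23,32); WM=31; [18,27) fires=9 [19,28) fires=9 [20,29) fires=9 [21,30) fires=9 [22,31) fires=9
i=19 t=31 v=5: → [31,40),[30,39),[29,38),[28,37),[27,36),[26,35),[25,34),[24,33),[23,32); WM=31
i=20 t=32 v=3: → [32,41),[31,40),[30,39),[29,38),[28,37),[27,36),[26,35),[25,34),[24,33); WM=32; [23,32) fires=9
i=21 t=33 v=7: → [33,42),[32,41),[31,40),[30,39),[29,38),[28,37),[27,36),[26,35),[25,34); WM=33; [24,33) fires=9
i=22 t=35 v=3: → [35,44),[34,43),[33,42),[32,41),[31,40),[30,39),[29,38),[28,37),[27,36); WM=35; [25,34) fires=9 [26,35) fires=7
i=23 t=34 v=5: → [34,43),[33,42),[32,41),[31,40),[30,39),[29,38),[28,37),[27,36),[26,35); WM=35

[0,9)=7 [1,10)=7 [2,11)=7 [3,12)=7 [4,13)=7 [5,14)=7 [6,15)=7 [7,16)=9 [8,17)=9 [9,18)=9 [10,19)=9 [11,20)=9 [12,21)=9 [13,22)=9 [14,23)=9 [15,24)=9 [16,25)=8 [17,26)=9 [18,27)=9 [19,28)=9 [20,29)=9 [21,30)=9 [22,31)=9 [23,32)=9 [24,33)=9 [25,34)=9 [26,35)=7 [27,36)=7 [28,37)=7 [29,38)=7 [30,39)=7 [31,40)=7 [32,41)=7 [33,42)=7 [34,43)=5 [35,44)=3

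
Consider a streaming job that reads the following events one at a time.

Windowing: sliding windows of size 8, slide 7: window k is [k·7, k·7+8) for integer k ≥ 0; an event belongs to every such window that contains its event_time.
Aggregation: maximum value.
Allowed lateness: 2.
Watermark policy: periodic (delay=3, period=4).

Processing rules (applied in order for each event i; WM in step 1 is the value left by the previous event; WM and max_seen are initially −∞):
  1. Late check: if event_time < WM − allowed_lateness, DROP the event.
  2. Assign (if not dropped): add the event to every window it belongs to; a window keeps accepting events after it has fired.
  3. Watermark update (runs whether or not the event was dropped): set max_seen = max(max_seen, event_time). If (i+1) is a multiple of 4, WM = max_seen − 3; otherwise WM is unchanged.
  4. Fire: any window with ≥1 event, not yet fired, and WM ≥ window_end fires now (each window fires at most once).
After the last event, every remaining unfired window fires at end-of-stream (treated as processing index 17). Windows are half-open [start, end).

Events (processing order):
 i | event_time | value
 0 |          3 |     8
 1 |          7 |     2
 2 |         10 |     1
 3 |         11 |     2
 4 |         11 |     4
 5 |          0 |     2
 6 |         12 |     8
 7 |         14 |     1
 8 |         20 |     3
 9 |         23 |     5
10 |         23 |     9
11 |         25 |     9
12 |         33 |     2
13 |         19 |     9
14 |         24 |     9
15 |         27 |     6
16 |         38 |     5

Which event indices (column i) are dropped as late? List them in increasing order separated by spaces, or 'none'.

i=0 t=3 v=8: → [0,8); WM=−∞
i=1 t=7 v=2: → [7,15),[0,8); WM=−∞
i=2 t=10 v=1: → [7,15); WM=−∞
i=3 t=11 v=2: → [7,15); WM=8; [0,8) fires=8
i=4 t=11 v=4: → [7,15); WM=8
i=5 t=0 v=2: DROP (t<8-2); WM=8
i=6 t=12 v=8: → [7,15); WM=8
i=7 t=14 v=1: → [14,22),[7,15); WM=11
i=8 t=20 v=3: → [14,22); WM=11
i=9 t=23 v=5: → [21,29); WM=11
i=10 t=23 v=9: → [21,29); WM=11
i=11 t=25 v=9: → [21,29); WM=22; [7,15) fires=8 [14,22) fires=3
i=12 t=33 v=2: → [28,36); WM=22
i=13 t=19 v=9: DROP (t<22-2); WM=22
i=14 t=24 v=9: → [21,29); WM=22
i=15 t=27 v=6: → [21,29); WM=30; [21,29) fires=9
i=16 t=38 v=5: → [35,43); WM=30

5 13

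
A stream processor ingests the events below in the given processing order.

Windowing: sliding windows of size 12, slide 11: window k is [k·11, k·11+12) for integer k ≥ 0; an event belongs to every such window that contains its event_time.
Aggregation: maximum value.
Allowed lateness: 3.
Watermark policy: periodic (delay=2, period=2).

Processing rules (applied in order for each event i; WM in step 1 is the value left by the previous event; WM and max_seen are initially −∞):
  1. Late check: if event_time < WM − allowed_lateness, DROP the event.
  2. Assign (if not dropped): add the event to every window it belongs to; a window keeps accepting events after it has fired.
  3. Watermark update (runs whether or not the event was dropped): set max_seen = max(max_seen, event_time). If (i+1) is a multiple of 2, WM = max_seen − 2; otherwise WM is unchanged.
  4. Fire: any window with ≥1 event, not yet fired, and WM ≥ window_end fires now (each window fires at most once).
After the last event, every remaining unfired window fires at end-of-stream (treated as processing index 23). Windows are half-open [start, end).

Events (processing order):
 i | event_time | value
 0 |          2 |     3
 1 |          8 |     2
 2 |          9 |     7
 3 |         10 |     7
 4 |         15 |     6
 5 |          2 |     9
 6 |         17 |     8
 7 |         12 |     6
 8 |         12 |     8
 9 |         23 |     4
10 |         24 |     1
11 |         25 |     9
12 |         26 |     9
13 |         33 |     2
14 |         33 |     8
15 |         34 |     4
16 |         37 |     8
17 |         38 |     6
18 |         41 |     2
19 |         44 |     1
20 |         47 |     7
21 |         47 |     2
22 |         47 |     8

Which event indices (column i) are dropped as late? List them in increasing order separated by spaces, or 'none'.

i=0 t=2 v=3: → [0,12); WM=−∞
i=1 t=8 v=2: → [0,12); WM=6
i=2 t=9 v=7: → [0,12); WM=6
i=3 t=10 v=7: → [0,12); WM=8
i=4 t=15 v=6: → [11,23); WM=8
i=5 t=2 v=9: DROP (t<8-3); WM=13; [0,12) fires=7
i=6 t=17 v=8: → [11,23); WM=13
i=7 t=12 v=6: → [11,23); WM=15
i=8 t=12 v=8: → [11,23); WM=15
i=9 t=23 v=4: → [22,34); WM=21
i=10 t=24 v=1: → [22,34); WM=21
i=11 t=25 v=9: → [22,34); WM=23; [11,23) fires=8
i=12 t=26 v=9: → [22,34); WM=23
i=13 t=33 v=2: → [33,45),[22,34); WM=31
i=14 t=33 v=8: → [33,45),[22,34); WM=31
i=15 t=34 v=4: → [33,45); WM=32
i=16 t=37 v=8: → [33,45); WM=32
i=17 t=38 v=6: → [33,45); WM=36; [22,34) fires=9
i=18 t=41 v=2: → [33,45); WM=36
i=19 t=44 v=1: → [44,56),[33,45); WM=42
i=20 t=47 v=7: → [44,56); WM=42
i=21 t=47 v=2: → [44,56); WM=45; [33,45) fires=8
i=22 t=47 v=8: → [44,56); WM=45

5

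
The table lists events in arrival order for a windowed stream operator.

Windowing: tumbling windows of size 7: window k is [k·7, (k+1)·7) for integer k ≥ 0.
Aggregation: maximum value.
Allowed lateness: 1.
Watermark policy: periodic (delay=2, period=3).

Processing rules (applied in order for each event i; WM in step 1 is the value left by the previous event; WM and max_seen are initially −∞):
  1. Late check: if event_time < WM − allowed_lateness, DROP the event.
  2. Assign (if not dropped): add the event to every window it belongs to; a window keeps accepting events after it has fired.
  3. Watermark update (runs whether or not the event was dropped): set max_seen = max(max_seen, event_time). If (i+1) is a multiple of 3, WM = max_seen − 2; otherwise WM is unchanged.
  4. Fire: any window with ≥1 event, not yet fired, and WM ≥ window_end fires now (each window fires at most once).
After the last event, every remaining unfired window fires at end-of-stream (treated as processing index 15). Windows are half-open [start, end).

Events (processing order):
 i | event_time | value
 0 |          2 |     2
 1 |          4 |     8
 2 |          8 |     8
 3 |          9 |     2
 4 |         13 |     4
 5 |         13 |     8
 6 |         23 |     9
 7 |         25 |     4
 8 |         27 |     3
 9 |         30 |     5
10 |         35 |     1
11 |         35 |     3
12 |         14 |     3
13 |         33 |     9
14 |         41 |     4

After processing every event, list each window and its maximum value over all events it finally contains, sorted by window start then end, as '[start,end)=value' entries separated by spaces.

[0,7)=8 [7,14)=8 [21,28)=9 [28,35)=9 [35,42)=4

i=0 t=2 v=2: → [0,7); WM=−∞
i=1 t=4 v=8: → [0,7); WM=−∞
i=2 t=8 v=8: → [7,14); WM=6
i=3 t=9 v=2: → [7,14); WM=6
i=4 t=13 v=4: → [7,14); WM=6
i=5 t=13 v=8: → [7,14); WM=11; [0,7) fires=8
i=6 t=23 v=9: → [21,28); WM=11
i=7 t=25 v=4: → [21,28); WM=11
i=8 t=27 v=3: → [21,28); WM=25; [7,14) fires=8
i=9 t=30 v=5: → [28,35); WM=25
i=10 t=35 v=1: → [35,42); WM=25
i=11 t=35 v=3: → [35,42); WM=33; [21,28) fires=9
i=12 t=14 v=3: DROP (t<33-1); WM=33
i=13 t=33 v=9: → [28,35); WM=33
i=14 t=41 v=4: → [35,42); WM=39; [28,35) fires=9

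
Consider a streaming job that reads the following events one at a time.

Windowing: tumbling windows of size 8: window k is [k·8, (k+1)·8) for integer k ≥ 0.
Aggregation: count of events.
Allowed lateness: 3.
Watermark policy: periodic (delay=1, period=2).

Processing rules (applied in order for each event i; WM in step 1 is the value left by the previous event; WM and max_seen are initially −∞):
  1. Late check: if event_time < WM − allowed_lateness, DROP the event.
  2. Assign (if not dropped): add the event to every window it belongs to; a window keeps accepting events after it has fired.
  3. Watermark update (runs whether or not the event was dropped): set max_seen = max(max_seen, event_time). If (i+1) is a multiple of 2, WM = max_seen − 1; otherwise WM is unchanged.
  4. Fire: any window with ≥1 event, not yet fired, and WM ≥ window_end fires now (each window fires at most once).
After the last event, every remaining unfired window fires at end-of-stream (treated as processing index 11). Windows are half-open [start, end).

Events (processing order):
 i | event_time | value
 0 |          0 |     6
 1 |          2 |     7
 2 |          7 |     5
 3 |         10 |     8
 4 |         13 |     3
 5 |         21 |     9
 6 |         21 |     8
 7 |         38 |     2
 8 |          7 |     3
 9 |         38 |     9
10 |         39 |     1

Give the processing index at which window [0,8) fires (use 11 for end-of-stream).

i=0 t=0 v=6: → [0,8); WM=−∞
i=1 t=2 v=7: → [0,8); WM=1
i=2 t=7 v=5: → [0,8); WM=1
i=3 t=10 v=8: → [8,16); WM=9; [0,8) fires=3
i=4 t=13 v=3: → [8,16); WM=9
i=5 t=21 v=9: → [16,24); WM=20; [8,16) fires=2
i=6 t=21 v=8: → [16,24); WM=20
i=7 t=38 v=2: → [32,40); WM=37; [16,24) fires=2
i=8 t=7 v=3: DROP (t<37-3); WM=37
i=9 t=38 v=9: → [32,40); WM=37
i=10 t=39 v=1: → [32,40); WM=37

3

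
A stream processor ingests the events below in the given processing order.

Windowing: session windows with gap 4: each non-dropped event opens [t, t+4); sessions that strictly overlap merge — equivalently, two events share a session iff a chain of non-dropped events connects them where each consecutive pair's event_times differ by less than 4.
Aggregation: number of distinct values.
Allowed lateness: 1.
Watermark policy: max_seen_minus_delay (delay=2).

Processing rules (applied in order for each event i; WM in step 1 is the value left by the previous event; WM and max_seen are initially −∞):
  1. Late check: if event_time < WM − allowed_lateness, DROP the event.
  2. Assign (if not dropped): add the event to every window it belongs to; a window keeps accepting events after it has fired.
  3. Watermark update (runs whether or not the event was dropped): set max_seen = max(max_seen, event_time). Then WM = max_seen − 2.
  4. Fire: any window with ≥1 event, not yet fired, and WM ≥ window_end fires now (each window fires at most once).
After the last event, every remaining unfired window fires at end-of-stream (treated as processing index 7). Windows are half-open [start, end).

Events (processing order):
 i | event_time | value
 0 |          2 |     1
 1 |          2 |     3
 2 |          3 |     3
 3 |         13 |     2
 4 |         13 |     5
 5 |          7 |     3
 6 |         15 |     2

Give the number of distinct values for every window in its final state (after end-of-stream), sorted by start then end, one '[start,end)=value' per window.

[2,7)=2 [13,19)=2

i=0 t=2 v=1: → [2,6); WM=0
i=1 t=2 v=3: → [2,6); WM=0
i=2 t=3 v=3: → [2,7); WM=1
i=3 t=13 v=2: → [13,17); WM=11
i=4 t=13 v=5: → [13,17); WM=11
i=5 t=7 v=3: DROP (t<11-1); WM=11
i=6 t=15 v=2: → [13,19); WM=13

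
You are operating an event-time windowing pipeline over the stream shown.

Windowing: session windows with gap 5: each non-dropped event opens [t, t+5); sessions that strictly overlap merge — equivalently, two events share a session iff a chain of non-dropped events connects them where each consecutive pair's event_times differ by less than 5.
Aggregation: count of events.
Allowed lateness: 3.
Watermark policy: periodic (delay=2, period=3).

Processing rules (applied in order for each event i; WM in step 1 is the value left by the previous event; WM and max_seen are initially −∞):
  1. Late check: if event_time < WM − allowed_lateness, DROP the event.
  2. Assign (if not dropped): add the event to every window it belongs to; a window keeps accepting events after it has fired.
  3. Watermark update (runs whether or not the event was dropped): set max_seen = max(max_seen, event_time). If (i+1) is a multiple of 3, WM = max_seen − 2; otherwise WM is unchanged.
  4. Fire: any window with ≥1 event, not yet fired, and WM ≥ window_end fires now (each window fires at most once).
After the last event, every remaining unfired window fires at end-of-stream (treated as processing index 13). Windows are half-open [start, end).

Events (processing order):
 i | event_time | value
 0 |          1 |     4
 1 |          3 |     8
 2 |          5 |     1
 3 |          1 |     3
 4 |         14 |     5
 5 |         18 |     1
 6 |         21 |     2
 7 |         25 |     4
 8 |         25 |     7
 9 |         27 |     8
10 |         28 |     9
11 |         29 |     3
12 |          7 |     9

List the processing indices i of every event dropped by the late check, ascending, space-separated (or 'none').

12

i=0 t=1 v=4: → [1,6); WM=−∞
i=1 t=3 v=8: → [1,8); WM=−∞
i=2 t=5 v=1: → [1,10); WM=3
i=3 t=1 v=3: → [1,10); WM=3
i=4 t=14 v=5: → [14,19); WM=3
i=5 t=18 v=1: → [14,23); WM=16
i=6 t=21 v=2: → [14,26); WM=16
i=7 t=25 v=4: → [14,30); WM=16
i=8 t=25 v=7: → [14,30); WM=23
i=9 t=27 v=8: → [14,32); WM=23
i=10 t=28 v=9: → [14,33); WM=23
i=11 t=29 v=3: → [14,34); WM=27
i=12 t=7 v=9: DROP (t<27-3); WM=27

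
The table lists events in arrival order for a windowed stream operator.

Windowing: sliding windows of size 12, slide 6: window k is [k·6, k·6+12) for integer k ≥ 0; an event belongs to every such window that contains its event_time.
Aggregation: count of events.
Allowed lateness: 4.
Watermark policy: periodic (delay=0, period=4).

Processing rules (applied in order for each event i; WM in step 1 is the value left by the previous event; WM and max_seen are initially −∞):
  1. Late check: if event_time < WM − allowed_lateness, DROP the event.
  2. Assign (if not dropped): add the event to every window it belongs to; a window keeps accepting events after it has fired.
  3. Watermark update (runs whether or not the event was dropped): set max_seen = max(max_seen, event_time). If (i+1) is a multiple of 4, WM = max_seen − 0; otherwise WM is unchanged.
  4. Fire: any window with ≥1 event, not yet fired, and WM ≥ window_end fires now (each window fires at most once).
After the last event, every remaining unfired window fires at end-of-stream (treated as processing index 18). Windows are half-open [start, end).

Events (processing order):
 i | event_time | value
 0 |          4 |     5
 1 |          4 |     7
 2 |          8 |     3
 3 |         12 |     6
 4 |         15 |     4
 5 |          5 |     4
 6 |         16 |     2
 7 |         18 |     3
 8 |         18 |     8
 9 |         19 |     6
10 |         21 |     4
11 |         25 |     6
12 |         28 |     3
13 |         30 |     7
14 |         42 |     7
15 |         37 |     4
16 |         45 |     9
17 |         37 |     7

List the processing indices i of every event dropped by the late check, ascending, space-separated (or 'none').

i=0 t=4 v=5: → [0,12); WM=−∞
i=1 t=4 v=7: → [0,12); WM=−∞
i=2 t=8 v=3: → [6,18),[0,12); WM=−∞
i=3 t=12 v=6: → [12,24),[6,18); WM=12; [0,12) fires=3
i=4 t=15 v=4: → [12,24),[6,18); WM=12
i=5 t=5 v=4: DROP (t<12-4); WM=12
i=6 t=16 v=2: → [12,24),[6,18); WM=12
i=7 t=18 v=3: → [18,30),[12,24); WM=18; [6,18) fires=4
i=8 t=18 v=8: → [18,30),[12,24); WM=18
i=9 t=19 v=6: → [18,30),[12,24); WM=18
i=10 t=21 v=4: → [18,30),[12,24); WM=18
i=11 t=25 v=6: → [24,36),[18,30); WM=25; [12,24) fires=7
i=12 t=28 v=3: → [24,36),[18,30); WM=25
i=13 t=30 v=7: → [30,42),[24,36); WM=25
i=14 t=42 v=7: → [42,54),[36,48); WM=25
i=15 t=37 v=4: → [36,48),[30,42); WM=42; [18,30) fires=6 [24,36) fires=3 [30,42) fires=2
i=16 t=45 v=9: → [42,54),[36,48); WM=42
i=17 t=37 v=7: DROP (t<42-4); WM=42

5 17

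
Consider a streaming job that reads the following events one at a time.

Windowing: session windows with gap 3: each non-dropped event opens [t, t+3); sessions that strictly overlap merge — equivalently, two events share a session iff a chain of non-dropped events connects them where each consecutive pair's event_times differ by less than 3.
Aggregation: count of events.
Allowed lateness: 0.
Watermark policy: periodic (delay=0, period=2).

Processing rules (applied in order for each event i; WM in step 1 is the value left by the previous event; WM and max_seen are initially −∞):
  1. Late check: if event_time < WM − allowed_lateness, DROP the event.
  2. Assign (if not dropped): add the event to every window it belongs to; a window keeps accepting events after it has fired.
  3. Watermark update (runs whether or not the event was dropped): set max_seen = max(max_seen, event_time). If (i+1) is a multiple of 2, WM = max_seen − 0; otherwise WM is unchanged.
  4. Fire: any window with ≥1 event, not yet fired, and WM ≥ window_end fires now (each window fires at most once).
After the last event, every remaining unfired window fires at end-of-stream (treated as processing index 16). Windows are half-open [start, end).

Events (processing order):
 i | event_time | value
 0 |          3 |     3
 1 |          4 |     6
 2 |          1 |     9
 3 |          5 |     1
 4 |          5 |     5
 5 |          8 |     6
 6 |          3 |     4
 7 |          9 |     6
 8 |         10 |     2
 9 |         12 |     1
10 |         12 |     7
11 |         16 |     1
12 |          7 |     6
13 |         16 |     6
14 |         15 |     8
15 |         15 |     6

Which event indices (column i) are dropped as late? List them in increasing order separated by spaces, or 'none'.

2 6 12 14 15

i=0 t=3 v=3: → [3,6); WM=−∞
i=1 t=4 v=6: → [3,7); WM=4
i=2 t=1 v=9: DROP (t<4-0); WM=4
i=3 t=5 v=1: → [3,8); WM=5
i=4 t=5 v=5: → [3,8); WM=5
i=5 t=8 v=6: → [8,11); WM=8
i=6 t=3 v=4: DROP (t<8-0); WM=8
i=7 t=9 v=6: → [8,12); WM=9
i=8 t=10 v=2: → [8,13); WM=9
i=9 t=12 v=1: → [8,15); WM=12
i=10 t=12 v=7: → [8,15); WM=12
i=11 t=16 v=1: → [16,19); WM=16
i=12 t=7 v=6: DROP (t<16-0); WM=16
i=13 t=16 v=6: → [16,19); WM=16
i=14 t=15 v=8: DROP (t<16-0); WM=16
i=15 t=15 v=6: DROP (t<16-0); WM=16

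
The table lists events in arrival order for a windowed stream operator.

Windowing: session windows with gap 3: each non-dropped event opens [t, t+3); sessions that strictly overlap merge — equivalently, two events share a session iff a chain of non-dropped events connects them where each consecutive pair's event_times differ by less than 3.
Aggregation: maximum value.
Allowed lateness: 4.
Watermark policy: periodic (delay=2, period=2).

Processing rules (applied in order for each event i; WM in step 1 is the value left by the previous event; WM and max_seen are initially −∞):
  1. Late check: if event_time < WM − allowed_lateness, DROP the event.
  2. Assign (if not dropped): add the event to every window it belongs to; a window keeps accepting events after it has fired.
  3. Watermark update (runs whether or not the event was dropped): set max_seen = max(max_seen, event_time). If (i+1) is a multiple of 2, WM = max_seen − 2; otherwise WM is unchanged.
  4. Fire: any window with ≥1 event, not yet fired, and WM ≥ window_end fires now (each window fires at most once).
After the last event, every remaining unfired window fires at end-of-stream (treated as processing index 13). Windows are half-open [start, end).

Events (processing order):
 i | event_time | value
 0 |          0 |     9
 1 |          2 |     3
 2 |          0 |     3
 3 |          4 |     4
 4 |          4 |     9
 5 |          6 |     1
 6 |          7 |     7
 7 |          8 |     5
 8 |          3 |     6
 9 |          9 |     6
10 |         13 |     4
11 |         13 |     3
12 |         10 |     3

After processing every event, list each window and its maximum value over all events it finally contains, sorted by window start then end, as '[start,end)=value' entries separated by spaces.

i=0 t=0 v=9: → [0,3); WM=−∞
i=1 t=2 v=3: → [0,5); WM=0
i=2 t=0 v=3: → [0,5); WM=0
i=3 t=4 v=4: → [0,7); WM=2
i=4 t=4 v=9: → [0,7); WM=2
i=5 t=6 v=1: → [0,9); WM=4
i=6 t=7 v=7: → [0,10); WM=4
i=7 t=8 v=5: → [0,11); WM=6
i=8 t=3 v=6: → [0,11); WM=6
i=9 t=9 v=6: → [0,12); WM=7
i=10 t=13 v=4: → [13,16); WM=7
i=11 t=13 v=3: → [13,16); WM=11
i=12 t=10 v=3: → [0,13); WM=11

[0,13)=9 [13,16)=4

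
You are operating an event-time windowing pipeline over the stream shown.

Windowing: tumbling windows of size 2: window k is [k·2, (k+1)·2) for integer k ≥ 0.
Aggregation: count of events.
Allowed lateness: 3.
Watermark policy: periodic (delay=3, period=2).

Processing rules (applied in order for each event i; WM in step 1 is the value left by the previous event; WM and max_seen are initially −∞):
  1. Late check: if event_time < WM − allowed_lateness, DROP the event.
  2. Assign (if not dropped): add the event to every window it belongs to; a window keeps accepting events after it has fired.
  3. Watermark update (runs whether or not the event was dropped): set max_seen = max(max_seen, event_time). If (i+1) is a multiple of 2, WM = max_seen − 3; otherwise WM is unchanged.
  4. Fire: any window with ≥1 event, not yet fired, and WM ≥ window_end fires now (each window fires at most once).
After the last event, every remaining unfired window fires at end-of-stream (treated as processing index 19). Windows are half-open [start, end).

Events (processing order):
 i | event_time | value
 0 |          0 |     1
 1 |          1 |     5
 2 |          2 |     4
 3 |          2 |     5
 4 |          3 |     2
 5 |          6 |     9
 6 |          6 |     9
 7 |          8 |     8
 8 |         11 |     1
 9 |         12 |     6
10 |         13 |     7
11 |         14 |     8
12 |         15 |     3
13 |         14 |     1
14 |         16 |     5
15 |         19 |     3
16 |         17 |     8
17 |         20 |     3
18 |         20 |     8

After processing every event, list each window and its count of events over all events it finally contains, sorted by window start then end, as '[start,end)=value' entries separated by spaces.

[0,2)=2 [2,4)=3 [6,8)=2 [8,10)=1 [10,12)=1 [12,14)=2 [14,16)=3 [16,18)=2 [18,20)=1 [20,22)=2

i=0 t=0 v=1: → [0,2); WM=−∞
i=1 t=1 v=5: → [0,2); WM=-2
i=2 t=2 v=4: → [2,4); WM=-2
i=3 t=2 v=5: → [2,4); WM=-1
i=4 t=3 v=2: → [2,4); WM=-1
i=5 t=6 v=9: → [6,8); WM=3; [0,2) fires=2
i=6 t=6 v=9: → [6,8); WM=3
i=7 t=8 v=8: → [8,10); WM=5; [2,4) fires=3
i=8 t=11 v=1: → [10,12); WM=5
i=9 t=12 v=6: → [12,14); WM=9; [6,8) fires=2
i=10 t=13 v=7: → [12,14); WM=9
i=11 t=14 v=8: → [14,16); WM=11; [8,10) fires=1
i=12 t=15 v=3: → [14,16); WM=11
i=13 t=14 v=1: → [14,16); WM=12; [10,12) fires=1
i=14 t=16 v=5: → [16,18); WM=12
i=15 t=19 v=3: → [18,20); WM=16; [12,14) fires=2 [14,16) fires=3
i=16 t=17 v=8: → [16,18); WM=16
i=17 t=20 v=3: → [20,22); WM=17
i=18 t=20 v=8: → [20,22); WM=17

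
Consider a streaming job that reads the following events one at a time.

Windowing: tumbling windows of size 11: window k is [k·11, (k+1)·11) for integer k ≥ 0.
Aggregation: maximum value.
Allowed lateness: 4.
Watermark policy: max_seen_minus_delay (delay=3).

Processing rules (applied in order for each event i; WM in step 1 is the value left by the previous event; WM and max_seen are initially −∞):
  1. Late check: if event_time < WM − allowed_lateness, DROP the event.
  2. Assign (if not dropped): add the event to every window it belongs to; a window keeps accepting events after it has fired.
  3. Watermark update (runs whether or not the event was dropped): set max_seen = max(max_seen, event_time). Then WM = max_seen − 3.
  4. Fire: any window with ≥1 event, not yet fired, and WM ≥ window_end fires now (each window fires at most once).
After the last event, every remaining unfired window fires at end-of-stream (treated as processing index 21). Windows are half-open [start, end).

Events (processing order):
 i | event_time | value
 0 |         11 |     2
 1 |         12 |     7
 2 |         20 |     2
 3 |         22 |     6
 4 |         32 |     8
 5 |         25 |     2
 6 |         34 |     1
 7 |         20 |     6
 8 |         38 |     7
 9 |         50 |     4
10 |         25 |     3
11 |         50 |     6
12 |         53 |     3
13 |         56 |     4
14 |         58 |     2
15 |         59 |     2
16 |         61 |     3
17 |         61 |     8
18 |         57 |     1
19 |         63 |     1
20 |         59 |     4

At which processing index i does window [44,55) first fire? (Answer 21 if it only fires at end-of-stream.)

i=0 t=11 v=2: → [11,22); WM=8
i=1 t=12 v=7: → [11,22); WM=9
i=2 t=20 v=2: → [11,22); WM=17
i=3 t=22 v=6: → [22,33); WM=19
i=4 t=32 v=8: → [22,33); WM=29; [11,22) fires=7
i=5 t=25 v=2: → [22,33); WM=29
i=6 t=34 v=1: → [33,44); WM=31
i=7 t=20 v=6: DROP (t<31-4); WM=31
i=8 t=38 v=7: → [33,44); WM=35; [22,33) fires=8
i=9 t=50 v=4: → [44,55); WM=47; [33,44) fires=7
i=10 t=25 v=3: DROP (t<47-4); WM=47
i=11 t=50 v=6: → [44,55); WM=47
i=12 t=53 v=3: → [44,55); WM=50
i=13 t=56 v=4: → [55,66); WM=53
i=14 t=58 v=2: → [55,66); WM=55; [44,55) fires=6
i=15 t=59 v=2: → [55,66); WM=56
i=16 t=61 v=3: → [55,66); WM=58
i=17 t=61 v=8: → [55,66); WM=58
i=18 t=57 v=1: → [55,66); WM=58
i=19 t=63 v=1: → [55,66); WM=60
i=20 t=59 v=4: → [55,66); WM=60

14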